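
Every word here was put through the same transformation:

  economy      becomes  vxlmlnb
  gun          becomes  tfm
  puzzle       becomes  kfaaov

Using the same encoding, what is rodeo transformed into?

ilwvl

This is the alphabet-reversal cipher (Atbash): a becomes z, b becomes y, etc.
Applying it to rodeo: r↔i, o↔l, d↔w, e↔v, o↔l.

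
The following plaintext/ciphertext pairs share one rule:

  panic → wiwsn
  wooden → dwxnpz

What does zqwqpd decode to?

In panic: p→w is +7, a→i is +8, n→w is +9, i→s is +10 — the shift increases by 1 each position. Letter i (0-indexed) is shifted by i+7, so successive shifts are 7, 8, 9, ….
Decoding zqwqpd: z−7=s, q−8=i, w−9=n, q−10=g, p−11=e, d−12=r.

singer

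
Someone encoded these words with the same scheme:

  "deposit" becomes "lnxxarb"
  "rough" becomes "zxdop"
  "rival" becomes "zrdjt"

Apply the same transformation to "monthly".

The shift depends on letter class: consonant d→l is +8, but vowel e→n is +9. Two shifts are in play — +9 for a/e/i/o/u, +8 for every other letter.
Applying it to monthly: m(cons)+8=u, o(vowel)+9=x, n(cons)+8=v, t(cons)+8=b, h(cons)+8=p, l(cons)+8=t, y(cons)+8=g.

uxvbptg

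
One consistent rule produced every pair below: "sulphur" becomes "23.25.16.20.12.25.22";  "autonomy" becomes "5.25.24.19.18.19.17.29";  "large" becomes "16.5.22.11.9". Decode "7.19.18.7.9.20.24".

concept

s is letter #19 and maps to 23: an offset of 4. The number is (letter's place in the alphabet, a=1) + 4.
Decoding 7.19.18.7.9.20.24: 7→(7−4)÷1=3=c, 19→(19−4)÷1=15=o, 18→(18−4)÷1=14=n, 7→(7−4)÷1=3=c, 9→(9−4)÷1=5=e, 20→(20−4)÷1=16=p, 24→(24−4)÷1=20=t.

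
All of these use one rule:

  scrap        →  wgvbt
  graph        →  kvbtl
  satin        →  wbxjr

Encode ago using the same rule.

The shift depends on letter class: consonant s→w is +4, but vowel a→b is +1. Two shifts are in play — +1 for a/e/i/o/u, +4 for every other letter.
For ago: a(vowel)+1=b, g(cons)+4=k, o(vowel)+1=p.

bkp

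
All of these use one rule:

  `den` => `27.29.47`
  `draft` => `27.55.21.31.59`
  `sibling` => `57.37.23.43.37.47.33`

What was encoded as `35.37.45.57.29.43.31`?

himself

The formula is n = 2×(alphabet index, a=1) + 19.
Reversing it on 35.37.45.57.29.43.31: 35→(35−19)÷2=8=h, 37→(37−19)÷2=9=i, 45→(45−19)÷2=13=m, 57→(57−19)÷2=19=s, 29→(29−19)÷2=5=e, 43→(43−19)÷2=12=l, 31→(31−19)÷2=6=f.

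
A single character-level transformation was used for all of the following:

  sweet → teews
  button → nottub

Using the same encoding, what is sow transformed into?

The output letters match the input read backwards: sweet reversed is teews. It's just the letters in reverse order.
For sow: reverse → wos.

wos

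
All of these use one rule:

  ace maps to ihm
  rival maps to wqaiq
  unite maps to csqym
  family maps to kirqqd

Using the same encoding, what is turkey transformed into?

ycwpmd

The shift depends on letter class: consonant c→h is +5, but vowel a→i is +8. Vowels shift forward by 8 and consonants shift forward by 5.
On turkey: t(cons)+5=y, u(vowel)+8=c, r(cons)+5=w, k(cons)+5=p, e(vowel)+8=m, y(cons)+5=d.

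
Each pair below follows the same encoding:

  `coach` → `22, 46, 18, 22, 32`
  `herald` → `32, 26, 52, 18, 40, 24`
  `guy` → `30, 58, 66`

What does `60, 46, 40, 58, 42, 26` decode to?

volume

c(#3)→22 and o(#15)→46: differences scale by 2, so n = 2·pos + 16. The formula is n = 2×(alphabet index, a=1) + 16.
Reversing it on 60, 46, 40, 58, 42, 26: 60→(60−16)÷2=22=v, 46→(46−16)÷2=15=o, 40→(40−16)÷2=12=l, 58→(58−16)÷2=21=u, 42→(42−16)÷2=13=m, 26→(26−16)÷2=5=e.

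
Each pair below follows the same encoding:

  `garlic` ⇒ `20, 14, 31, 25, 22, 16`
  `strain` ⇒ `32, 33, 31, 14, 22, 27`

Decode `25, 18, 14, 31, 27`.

learn

Letters become their 1-based position plus 13 (so a→14, b→15, …).
Reversing it on 25, 18, 14, 31, 27: 25→(25−13)÷1=12=l, 18→(18−13)÷1=5=e, 14→(14−13)÷1=1=a, 31→(31−13)÷1=18=r, 27→(27−13)÷1=14=n.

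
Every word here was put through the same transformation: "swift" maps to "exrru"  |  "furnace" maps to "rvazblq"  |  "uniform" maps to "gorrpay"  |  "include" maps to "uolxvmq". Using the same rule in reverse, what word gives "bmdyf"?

plume

The shifts repeat in a cycle of length 3: positions 0,1,… shift by +12, +1, +9, then the pattern repeats.
Undoing it on bmdyf: b−12=p, m−1=l, d−9=u, y−12=m, f−1=e.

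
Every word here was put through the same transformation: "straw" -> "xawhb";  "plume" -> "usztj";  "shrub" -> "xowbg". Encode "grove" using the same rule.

Shifts by position in straw: pos 0: s→x (+5), pos 1: t→a (+7), pos 2: r→w (+5), pos 3: a→h (+7) — repeating every 2. A repeating key of period 2 is used — shifts +5, +7 over and over.
For grove: g+5=l, r+7=y, o+5=t, v+7=c, e+5=j.

lytcj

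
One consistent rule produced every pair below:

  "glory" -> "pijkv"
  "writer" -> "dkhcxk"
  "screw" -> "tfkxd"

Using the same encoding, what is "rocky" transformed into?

g(6)→p(15) and l(11)→i(8) fit y≡9x+13 (mod 26); the inverse of 9 mod 26 is 3. Treating letters as 0–25, the rule is x ↦ 9x + 13 (mod 26).
On rocky: r(17)→9·17+13≡10=k; o(14)→9·14+13≡9=j; c(2)→9·2+13≡5=f; k(10)→9·10+13≡25=z; y(24)→9·24+13≡21=v (all mod 26).

kjfzv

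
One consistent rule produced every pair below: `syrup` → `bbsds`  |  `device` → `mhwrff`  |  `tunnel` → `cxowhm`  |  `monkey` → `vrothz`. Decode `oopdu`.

flour

The shifts repeat in a cycle of length 3: positions 0,1,… shift by +9, +3, +1, then the pattern repeats.
Reversing it on oopdu: o−9=f, o−3=l, p−1=o, d−9=u, u−3=r.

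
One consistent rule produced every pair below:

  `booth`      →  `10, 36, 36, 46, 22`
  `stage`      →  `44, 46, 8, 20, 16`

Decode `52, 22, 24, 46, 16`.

white

The formula is n = 2×(alphabet index, a=1) + 6.
Undoing it on 52, 22, 24, 46, 16: 52→(52−6)÷2=23=w, 22→(22−6)÷2=8=h, 24→(24−6)÷2=9=i, 46→(46−6)÷2=20=t, 16→(16−6)÷2=5=e.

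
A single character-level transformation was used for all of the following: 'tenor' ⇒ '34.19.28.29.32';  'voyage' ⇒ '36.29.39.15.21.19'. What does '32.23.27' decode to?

rim

t is letter #20 and maps to 34: an offset of 14. Each letter is replaced by its alphabet position (a=1..z=26) + 14.
Reversing it on 32.23.27: 32→(32−14)÷1=18=r, 23→(23−14)÷1=9=i, 27→(27−14)÷1=13=m.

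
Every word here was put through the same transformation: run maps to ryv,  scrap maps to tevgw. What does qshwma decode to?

wisdom

The output letters match the input read backwards, each shifted +4: run reversed is nur. The word is reversed, then every letter is shifted forward by 4.
Decoding qshwma: shift back: q−4=m, s−4=o, h−4=d, w−4=s, m−4=i, a−4=w → modsiw; then reverse → wisdom.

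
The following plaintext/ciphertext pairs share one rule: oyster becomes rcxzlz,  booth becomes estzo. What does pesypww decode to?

In oyster: o→r is +3, y→c is +4, s→x is +5, t→z is +6 — the shift increases by 1 each position. Letter i (0-indexed) is shifted by i+3, so successive shifts are 3, 4, 5, ….
Reversing it on pesypww: p−3=m, e−4=a, s−5=n, y−6=s, p−7=i, w−8=o, w−9=n.

mansion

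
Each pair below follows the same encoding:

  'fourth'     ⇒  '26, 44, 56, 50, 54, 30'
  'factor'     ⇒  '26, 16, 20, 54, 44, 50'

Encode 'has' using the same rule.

Each letter becomes 2×(its alphabet position, a=1..z=26) + 14.
On has: h=8→30, a=1→16, s=19→52.

30, 16, 52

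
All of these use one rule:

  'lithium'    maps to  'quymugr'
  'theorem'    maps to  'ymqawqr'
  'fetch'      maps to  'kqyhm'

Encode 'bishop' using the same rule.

guxmau

The shift depends on letter class: consonant l→q is +5, but vowel i→u is +12. Two shifts are in play — +12 for a/e/i/o/u, +5 for every other letter.
On bishop: b(cons)+5=g, i(vowel)+12=u, s(cons)+5=x, h(cons)+5=m, o(vowel)+12=a, p(cons)+5=u.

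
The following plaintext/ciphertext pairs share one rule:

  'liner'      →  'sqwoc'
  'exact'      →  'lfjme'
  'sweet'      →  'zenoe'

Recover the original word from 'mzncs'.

fresh

Each letter shifts forward by (position + 7), i.e. 7, 8, 9, … — the shift grows by one for each successive letter.
Decoding mzncs: m−7=f, z−8=r, n−9=e, c−10=s, s−11=h.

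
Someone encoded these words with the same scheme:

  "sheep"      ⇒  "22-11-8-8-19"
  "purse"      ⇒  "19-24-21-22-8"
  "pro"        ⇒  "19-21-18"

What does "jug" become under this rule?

13-24-10

s is letter #19 and maps to 22: an offset of 3. The number is (letter's place in the alphabet, a=1) + 3.
Applying it to jug: j=10→13, u=21→24, g=7→10.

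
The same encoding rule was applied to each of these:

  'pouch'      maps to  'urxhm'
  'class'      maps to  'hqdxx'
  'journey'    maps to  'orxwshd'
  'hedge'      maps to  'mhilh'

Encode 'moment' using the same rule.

rrrhsy

The shift depends on letter class: consonant p→u is +5, but vowel o→r is +3. Two shifts are in play — +3 for a/e/i/o/u, +5 for every other letter.
On moment: m(cons)+5=r, o(vowel)+3=r, m(cons)+5=r, e(vowel)+3=h, n(cons)+5=s, t(cons)+5=y.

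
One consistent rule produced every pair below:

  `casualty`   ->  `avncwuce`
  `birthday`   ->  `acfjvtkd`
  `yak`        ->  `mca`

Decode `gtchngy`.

The output letters match the input read backwards, each shifted +2: casualty reversed is ytlausac. Read the word backwards and shift each letter +2.
Decoding gtchngy: shift back: g−2=e, t−2=r, c−2=a, h−2=f, n−2=l, g−2=e, y−2=w → eraflew; then reverse → welfare.

welfare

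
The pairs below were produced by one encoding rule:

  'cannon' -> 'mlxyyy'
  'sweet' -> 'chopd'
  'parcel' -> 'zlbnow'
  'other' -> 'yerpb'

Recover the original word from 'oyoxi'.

enemy

Shifts by position in cannon: pos 0: c→m (+10), pos 1: a→l (+11), pos 2: n→x (+10), pos 3: n→y (+11) — repeating every 2. The shifts repeat in a cycle of length 2: positions 0,1,… shift by +10, +11, then the pattern repeats.
Decoding oyoxi: o−10=e, y−11=n, o−10=e, x−11=m, i−10=y.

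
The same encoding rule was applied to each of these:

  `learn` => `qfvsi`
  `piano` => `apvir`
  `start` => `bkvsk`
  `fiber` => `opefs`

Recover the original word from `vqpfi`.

alien

Each letter's alphabet position (a=0..z=25) is mapped through 9·x+21 mod 26 — an affine cipher.
Undoing it on vqpfi: v(21)→3·(21−21)≡0=a; q(16)→3·(16−21)≡11=l; p(15)→3·(15−21)≡8=i; f(5)→3·(5−21)≡4=e; i(8)→3·(8−21)≡13=n (all mod 26).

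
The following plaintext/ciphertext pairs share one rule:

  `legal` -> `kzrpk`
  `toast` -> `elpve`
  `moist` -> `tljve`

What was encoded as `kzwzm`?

l(11)→k(10) and e(4)→z(25) fit y≡9x+15 (mod 26); the inverse of 9 mod 26 is 3. This is an affine cipher: with a=0,…,z=25, each position x becomes (9x+15) mod 26.
Decoding kzwzm: k(10)→3·(10−15)≡11=l; z(25)→3·(25−15)≡4=e; w(22)→3·(22−15)≡21=v; z(25)→3·(25−15)≡4=e; m(12)→3·(12−15)≡17=r (all mod 26).

lever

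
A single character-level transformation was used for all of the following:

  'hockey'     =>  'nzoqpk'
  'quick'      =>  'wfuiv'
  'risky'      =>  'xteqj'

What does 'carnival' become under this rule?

ildtthgw

Shifts by position in hockey: pos 0: h→n (+6), pos 1: o→z (+11), pos 2: c→o (+12), pos 3: k→q (+6), pos 4: e→p (+11), pos 5: y→k (+12) — repeating every 3. The shifts repeat in a cycle of length 3: positions 0,1,… shift by +6, +11, +12, then the pattern repeats.
Applying it to carnival: c+6=i, a+11=l, r+12=d, n+6=t, i+11=t, v+12=h, a+6=g, l+11=w.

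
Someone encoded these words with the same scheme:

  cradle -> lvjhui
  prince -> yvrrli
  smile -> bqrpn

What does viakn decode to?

merge

It's a Vigenère-style cipher with numeric key [9,4]: position i shifts by key[i mod 2].
Undoing it on viakn: v−9=m, i−4=e, a−9=r, k−4=g, n−9=e.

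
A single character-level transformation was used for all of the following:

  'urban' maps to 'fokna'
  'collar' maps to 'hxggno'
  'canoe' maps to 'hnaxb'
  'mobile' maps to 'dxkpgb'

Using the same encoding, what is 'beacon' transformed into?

u(20)→f(5) and r(17)→o(14) fit y≡23x+13 (mod 26); the inverse of 23 mod 26 is 17. This is an affine cipher: with a=0,…,z=25, each position x becomes (23x+13) mod 26.
For beacon: b(1)→23·1+13≡10=k; e(4)→23·4+13≡1=b; a(0)→23·0+13≡13=n; c(2)→23·2+13≡7=h; o(14)→23·14+13≡23=x; n(13)→23·13+13≡0=a (all mod 26).

kbnhxa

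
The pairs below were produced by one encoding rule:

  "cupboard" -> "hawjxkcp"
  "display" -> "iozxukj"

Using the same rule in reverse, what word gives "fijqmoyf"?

accident

Each letter shifts forward by (position + 5), i.e. 5, 6, 7, … — the shift grows by one for each successive letter.
Undoing it on fijqmoyf: f−5=a, i−6=c, j−7=c, q−8=i, m−9=d, o−10=e, y−11=n, f−12=t.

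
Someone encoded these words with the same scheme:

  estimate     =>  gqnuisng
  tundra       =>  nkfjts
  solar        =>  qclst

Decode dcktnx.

fourth

e(4)→g(6) and s(18)→q(16) fit y≡23x+18 (mod 26); the inverse of 23 mod 26 is 17. This is an affine cipher: with a=0,…,z=25, each position x becomes (23x+18) mod 26.
Reversing it on dcktnx: d(3)→17·(3−18)≡5=f; c(2)→17·(2−18)≡14=o; k(10)→17·(10−18)≡20=u; t(19)→17·(19−18)≡17=r; n(13)→17·(13−18)≡19=t; x(23)→17·(23−18)≡7=h (all mod 26).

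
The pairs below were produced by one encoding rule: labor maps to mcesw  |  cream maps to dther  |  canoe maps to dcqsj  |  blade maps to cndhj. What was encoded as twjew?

Letter i (0-indexed) is shifted by i+1, so successive shifts are 1, 2, 3, ….
Reversing it on twjew: t−1=s, w−2=u, j−3=g, e−4=a, w−5=r.

sugar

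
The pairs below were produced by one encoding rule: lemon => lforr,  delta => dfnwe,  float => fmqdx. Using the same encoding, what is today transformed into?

tpfdc

In lemon: l→l is +0, e→f is +1, m→o is +2, o→r is +3 — the shift increases by 1 each position. Each letter shifts forward by its position index (0, 1, 2, …) — the shift grows by one for each successive letter.
Applying it to today: t+0=t, o+1=p, d+2=f, a+3=d, y+4=c.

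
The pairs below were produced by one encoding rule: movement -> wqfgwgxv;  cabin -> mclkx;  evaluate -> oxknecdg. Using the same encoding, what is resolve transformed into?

A repeating key of period 2 is used — shifts +10, +2 over and over.
For resolve: r+10=b, e+2=g, s+10=c, o+2=q, l+10=v, v+2=x, e+10=o.

bgcqvxo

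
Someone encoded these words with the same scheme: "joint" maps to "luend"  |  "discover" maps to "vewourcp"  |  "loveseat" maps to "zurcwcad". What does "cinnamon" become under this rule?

j(9)→l(11) and o(14)→u(20) fit y≡7x+0 (mod 26); the inverse of 7 mod 26 is 15. This is an affine cipher: with a=0,…,z=25, each position x becomes (7x+0) mod 26.
For cinnamon: c(2)→7·2+0≡14=o; i(8)→7·8+0≡4=e; n(13)→7·13+0≡13=n; n(13)→7·13+0≡13=n; a(0)→7·0+0≡0=a; m(12)→7·12+0≡6=g; o(14)→7·14+0≡20=u; n(13)→7·13+0≡13=n (all mod 26).

oennagun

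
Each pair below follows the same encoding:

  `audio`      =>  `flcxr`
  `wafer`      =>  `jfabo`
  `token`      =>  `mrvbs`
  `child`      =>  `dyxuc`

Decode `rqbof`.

opera

a(0)→f(5) and u(20)→l(11) fit y≡25x+5 (mod 26); the inverse of 25 mod 26 is 25. Each letter's alphabet position (a=0..z=25) is mapped through 25·x+5 mod 26 — an affine cipher.
Undoing it on rqbof: r(17)→25·(17−5)≡14=o; q(16)→25·(16−5)≡15=p; b(1)→25·(1−5)≡4=e; o(14)→25·(14−5)≡17=r; f(5)→25·(5−5)≡0=a (all mod 26).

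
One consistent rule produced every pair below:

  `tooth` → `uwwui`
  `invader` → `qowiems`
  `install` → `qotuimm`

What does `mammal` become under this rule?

The shift depends on letter class: consonant t→u is +1, but vowel o→w is +8. Vowels shift forward by 8 and consonants shift forward by 1.
For mammal: m(cons)+1=n, a(vowel)+8=i, m(cons)+1=n, m(cons)+1=n, a(vowel)+8=i, l(cons)+1=m.

ninnim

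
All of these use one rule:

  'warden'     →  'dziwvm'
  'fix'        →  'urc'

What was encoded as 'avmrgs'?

zenith

Each pair mirrors across the alphabet (w↔d, a↔z, r↔i): positions sum to 25. This is the alphabet-reversal cipher (Atbash): a becomes z, b becomes y, etc.
Decoding avmrgs: a↔z, v↔e, m↔n, r↔i, g↔t, s↔h.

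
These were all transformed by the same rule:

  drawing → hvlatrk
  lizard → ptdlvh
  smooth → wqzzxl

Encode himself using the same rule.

ltqwppj

The shift depends on letter class: consonant d→h is +4, but vowel a→l is +11. Vowels shift forward by 11 and consonants shift forward by 4.
For himself: h(cons)+4=l, i(vowel)+11=t, m(cons)+4=q, s(cons)+4=w, e(vowel)+11=p, l(cons)+4=p, f(cons)+4=j.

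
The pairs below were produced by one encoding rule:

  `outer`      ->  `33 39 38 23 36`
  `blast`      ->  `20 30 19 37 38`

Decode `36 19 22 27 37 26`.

o is letter #15 and maps to 33: an offset of 18. Letters become their 1-based position plus 18 (so a→19, b→20, …).
Decoding 36 19 22 27 37 26: 36→(36−18)÷1=18=r, 19→(19−18)÷1=1=a, 22→(22−18)÷1=4=d, 27→(27−18)÷1=9=i, 37→(37−18)÷1=19=s, 26→(26−18)÷1=8=h.

radish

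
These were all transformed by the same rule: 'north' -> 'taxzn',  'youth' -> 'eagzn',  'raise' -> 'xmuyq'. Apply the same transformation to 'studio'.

yzgjua

The shift depends on letter class: consonant n→t is +6, but vowel o→a is +12. Two shifts are in play — +12 for a/e/i/o/u, +6 for every other letter.
For studio: s(cons)+6=y, t(cons)+6=z, u(vowel)+12=g, d(cons)+6=j, i(vowel)+12=u, o(vowel)+12=a.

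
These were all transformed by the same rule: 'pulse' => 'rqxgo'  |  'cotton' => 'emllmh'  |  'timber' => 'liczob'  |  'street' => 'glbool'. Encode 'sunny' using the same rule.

gqhhk

p(15)→r(17) and u(20)→q(16) fit y≡5x+20 (mod 26); the inverse of 5 mod 26 is 21. Treating letters as 0–25, the rule is x ↦ 5x + 20 (mod 26).
Applying it to sunny: s(18)→5·18+20≡6=g; u(20)→5·20+20≡16=q; n(13)→5·13+20≡7=h; n(13)→5·13+20≡7=h; y(24)→5·24+20≡10=k (all mod 26).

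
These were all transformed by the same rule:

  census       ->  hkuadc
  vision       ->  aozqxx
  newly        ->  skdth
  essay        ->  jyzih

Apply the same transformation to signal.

The shift increases by 1 at each position, starting from +5: 5, 6, 7, ….
For signal: s+5=x, i+6=o, g+7=n, n+8=v, a+9=j, l+10=v.

xonvjv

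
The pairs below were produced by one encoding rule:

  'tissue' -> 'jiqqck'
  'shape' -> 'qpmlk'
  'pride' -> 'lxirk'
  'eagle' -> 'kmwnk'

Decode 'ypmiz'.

t(19)→j(9) and i(8)→i(8) fit y≡19x+12 (mod 26); the inverse of 19 mod 26 is 11. Treating letters as 0–25, the rule is x ↦ 19x + 12 (mod 26).
Decoding ypmiz: y(24)→11·(24−12)≡2=c; p(15)→11·(15−12)≡7=h; m(12)→11·(12−12)≡0=a; i(8)→11·(8−12)≡8=i; z(25)→11·(25−12)≡13=n (all mod 26).

chain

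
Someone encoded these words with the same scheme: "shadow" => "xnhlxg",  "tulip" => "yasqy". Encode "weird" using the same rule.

bkpzm

In shadow: s→x is +5, h→n is +6, a→h is +7, d→l is +8 — the shift increases by 1 each position. Letter i (0-indexed) is shifted by i+5, so successive shifts are 5, 6, 7, ….
For weird: w+5=b, e+6=k, i+7=p, r+8=z, d+9=m.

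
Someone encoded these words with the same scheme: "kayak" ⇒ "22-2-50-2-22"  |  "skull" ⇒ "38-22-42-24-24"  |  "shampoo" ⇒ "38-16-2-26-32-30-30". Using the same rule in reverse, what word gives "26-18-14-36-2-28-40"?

The formula is n = 2×(alphabet index, a=1).
Undoing it on 26-18-14-36-2-28-40: 26→(26−0)÷2=13=m, 18→(18−0)÷2=9=i, 14→(14−0)÷2=7=g, 36→(36−0)÷2=18=r, 2→(2−0)÷2=1=a, 28→(28−0)÷2=14=n, 40→(40−0)÷2=20=t.

migrant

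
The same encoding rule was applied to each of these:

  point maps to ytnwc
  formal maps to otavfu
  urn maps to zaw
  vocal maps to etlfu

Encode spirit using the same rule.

bynanc

The shift depends on letter class: consonant p→y is +9, but vowel o→t is +5. The rule splits by letter class: vowels +5, consonants +9.
On spirit: s(cons)+9=b, p(cons)+9=y, i(vowel)+5=n, r(cons)+9=a, i(vowel)+5=n, t(cons)+9=c.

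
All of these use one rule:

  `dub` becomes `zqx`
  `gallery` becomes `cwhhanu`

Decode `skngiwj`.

workman

Compare letters: d→z is +22, u→q is +22, b→x is +22 — a constant shift. Each letter is shifted forward by 22 in the alphabet (a Caesar shift of +22).
Reversing it on skngiwj: s−22=w, k−22=o, n−22=r, g−22=k, i−22=m, w−22=a, j−22=n.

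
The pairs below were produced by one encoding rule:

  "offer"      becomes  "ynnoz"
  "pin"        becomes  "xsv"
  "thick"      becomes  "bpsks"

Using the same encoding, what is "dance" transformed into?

The shift depends on letter class: consonant f→n is +8, but vowel o→y is +10. The rule splits by letter class: vowels +10, consonants +8.
On dance: d(cons)+8=l, a(vowel)+10=k, n(cons)+8=v, c(cons)+8=k, e(vowel)+10=o.

lkvko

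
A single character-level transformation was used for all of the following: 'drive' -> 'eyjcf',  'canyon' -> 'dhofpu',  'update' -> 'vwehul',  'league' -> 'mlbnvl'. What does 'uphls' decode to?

tiger

Shifts by position in drive: pos 0: d→e (+1), pos 1: r→y (+7), pos 2: i→j (+1), pos 3: v→c (+7) — repeating every 2. It's a Vigenère-style cipher with numeric key [1,7]: position i shifts by key[i mod 2].
Reversing it on uphls: u−1=t, p−7=i, h−1=g, l−7=e, s−1=r.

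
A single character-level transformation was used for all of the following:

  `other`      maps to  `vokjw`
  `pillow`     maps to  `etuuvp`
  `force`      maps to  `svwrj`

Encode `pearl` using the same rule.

ejzwu

o(14)→v(21) and t(19)→o(14) fit y≡9x+25 (mod 26); the inverse of 9 mod 26 is 3. This is an affine cipher: with a=0,…,z=25, each position x becomes (9x+25) mod 26.
Applying it to pearl: p(15)→9·15+25≡4=e; e(4)→9·4+25≡9=j; a(0)→9·0+25≡25=z; r(17)→9·17+25≡22=w; l(11)→9·11+25≡20=u (all mod 26).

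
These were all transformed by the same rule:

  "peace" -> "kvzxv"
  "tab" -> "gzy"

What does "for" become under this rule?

uli

Each pair mirrors across the alphabet (p↔k, e↔v, a↔z): positions sum to 25. Letters are reflected about the middle of the alphabet (position → 25−position): Atbash.
On for: f↔u, o↔l, r↔i.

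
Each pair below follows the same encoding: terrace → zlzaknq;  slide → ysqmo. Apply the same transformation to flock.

lswlu

In terrace: t→z is +6, e→l is +7, r→z is +8, r→a is +9 — the shift increases by 1 each position. Letter i (0-indexed) is shifted by i+6, so successive shifts are 6, 7, 8, ….
For flock: f+6=l, l+7=s, o+8=w, c+9=l, k+10=u.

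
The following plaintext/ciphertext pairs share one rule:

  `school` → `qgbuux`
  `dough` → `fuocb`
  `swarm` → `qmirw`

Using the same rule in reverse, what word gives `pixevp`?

s(18)→q(16) and c(2)→g(6) fit y≡25x+8 (mod 26); the inverse of 25 mod 26 is 25. Treating letters as 0–25, the rule is x ↦ 25x + 8 (mod 26).
Reversing it on pixevp: p(15)→25·(15−8)≡19=t; i(8)→25·(8−8)≡0=a; x(23)→25·(23−8)≡11=l; e(4)→25·(4−8)≡4=e; v(21)→25·(21−8)≡13=n; p(15)→25·(15−8)≡19=t (all mod 26).

talent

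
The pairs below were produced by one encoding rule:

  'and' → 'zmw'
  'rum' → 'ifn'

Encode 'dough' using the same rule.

This is the alphabet-reversal cipher (Atbash): a becomes z, b becomes y, etc.
On dough: d↔w, o↔l, u↔f, g↔t, h↔s.

wlfts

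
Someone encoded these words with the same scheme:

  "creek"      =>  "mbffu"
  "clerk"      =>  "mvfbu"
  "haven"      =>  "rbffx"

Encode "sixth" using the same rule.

The shift depends on letter class: consonant c→m is +10, but vowel e→f is +1. Two shifts are in play — +1 for a/e/i/o/u, +10 for every other letter.
For sixth: s(cons)+10=c, i(vowel)+1=j, x(cons)+10=h, t(cons)+10=d, h(cons)+10=r.

cjhdr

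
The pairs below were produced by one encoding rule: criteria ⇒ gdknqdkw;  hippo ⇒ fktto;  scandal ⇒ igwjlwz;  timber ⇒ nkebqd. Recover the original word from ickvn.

swift

This is an affine cipher: with a=0,…,z=25, each position x becomes (5x+22) mod 26.
Reversing it on ickvn: i(8)→21·(8−22)≡18=s; c(2)→21·(2−22)≡22=w; k(10)→21·(10−22)≡8=i; v(21)→21·(21−22)≡5=f; n(13)→21·(13−22)≡19=t (all mod 26).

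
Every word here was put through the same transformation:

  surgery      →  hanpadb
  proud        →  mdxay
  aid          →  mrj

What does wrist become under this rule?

Two steps: reverse the string, then apply a Caesar shift of +9.
Applying it to wrist: reverse → tsirw; then shift: t+9=c, s+9=b, i+9=r, r+9=a, w+9=f.

cbraf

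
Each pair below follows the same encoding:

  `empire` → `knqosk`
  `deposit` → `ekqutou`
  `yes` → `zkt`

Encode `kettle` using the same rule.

The rule splits by letter class: vowels +6, consonants +1.
For kettle: k(cons)+1=l, e(vowel)+6=k, t(cons)+1=u, t(cons)+1=u, l(cons)+1=m, e(vowel)+6=k.

lkuumk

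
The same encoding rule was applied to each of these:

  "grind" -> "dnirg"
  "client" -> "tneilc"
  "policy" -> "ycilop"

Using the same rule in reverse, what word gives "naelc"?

The output letters match the input read backwards: grind reversed is dnirg. It's just the letters in reverse order.
Decoding naelc: then reverse → clean.

clean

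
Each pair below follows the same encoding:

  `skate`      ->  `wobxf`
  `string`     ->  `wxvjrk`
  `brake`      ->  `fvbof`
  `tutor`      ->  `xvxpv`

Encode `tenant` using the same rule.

Vowels shift forward by 1 and consonants shift forward by 4.
On tenant: t(cons)+4=x, e(vowel)+1=f, n(cons)+4=r, a(vowel)+1=b, n(cons)+4=r, t(cons)+4=x.

xfrbrx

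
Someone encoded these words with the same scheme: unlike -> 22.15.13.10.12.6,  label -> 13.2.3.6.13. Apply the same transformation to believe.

u is letter #21 and maps to 22: an offset of 1. Letters become their 1-based position plus 1 (so a→2, b→3, …).
For believe: b=2→3, e=5→6, l=12→13, i=9→10, e=5→6, v=22→23, e=5→6.

3.6.13.10.6.23.6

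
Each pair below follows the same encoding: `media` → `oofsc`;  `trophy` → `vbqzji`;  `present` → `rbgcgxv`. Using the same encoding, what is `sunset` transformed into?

uepcgd

The shifts repeat in a cycle of length 2: positions 0,1,… shift by +2, +10, then the pattern repeats.
Applying it to sunset: s+2=u, u+10=e, n+2=p, s+10=c, e+2=g, t+10=d.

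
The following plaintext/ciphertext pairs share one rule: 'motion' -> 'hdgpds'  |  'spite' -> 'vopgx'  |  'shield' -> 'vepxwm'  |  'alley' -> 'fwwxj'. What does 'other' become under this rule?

This is an affine cipher: with a=0,…,z=25, each position x becomes (11x+5) mod 26.
Applying it to other: o(14)→11·14+5≡3=d; t(19)→11·19+5≡6=g; h(7)→11·7+5≡4=e; e(4)→11·4+5≡23=x; r(17)→11·17+5≡10=k (all mod 26).

dgexk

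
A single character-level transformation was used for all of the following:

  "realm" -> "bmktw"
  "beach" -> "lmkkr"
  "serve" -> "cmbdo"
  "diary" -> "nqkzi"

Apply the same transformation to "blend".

Shifts by position in realm: pos 0: r→b (+10), pos 1: e→m (+8), pos 2: a→k (+10), pos 3: l→t (+8) — repeating every 2. A repeating key of period 2 is used — shifts +10, +8 over and over.
Applying it to blend: b+10=l, l+8=t, e+10=o, n+8=v, d+10=n.

ltovn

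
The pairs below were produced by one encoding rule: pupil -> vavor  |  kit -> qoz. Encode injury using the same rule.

Compare letters: p→v is +6, u→a is +6, p→v is +6 — a constant shift. Every letter moves 6 places later in the alphabet, wrapping around z→a.
Applying it to injury: i+6=o, n+6=t, j+6=p, u+6=a, r+6=x, y+6=e.

otpaxe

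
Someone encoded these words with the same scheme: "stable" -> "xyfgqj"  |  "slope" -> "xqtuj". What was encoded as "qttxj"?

It's a constant shift of +5 (ROT5).
Undoing it on qttxj: q−5=l, t−5=o, t−5=o, x−5=s, j−5=e.

loose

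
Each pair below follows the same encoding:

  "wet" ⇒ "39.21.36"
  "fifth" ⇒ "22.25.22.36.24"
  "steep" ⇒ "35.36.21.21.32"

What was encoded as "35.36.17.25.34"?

stair

w is letter #23 and maps to 39: an offset of 16. Letters become their 1-based position plus 16 (so a→17, b→18, …).
Decoding 35.36.17.25.34: 35→(35−16)÷1=19=s, 36→(36−16)÷1=20=t, 17→(17−16)÷1=1=a, 25→(25−16)÷1=9=i, 34→(34−16)÷1=18=r.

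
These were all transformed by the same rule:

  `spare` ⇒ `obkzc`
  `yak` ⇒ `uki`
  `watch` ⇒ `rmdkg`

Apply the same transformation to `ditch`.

rmdsn

The output letters match the input read backwards, each shifted +10: spare reversed is eraps. Two steps: reverse the string, then apply a Caesar shift of +10.
Applying it to ditch: reverse → hctid; then shift: h+10=r, c+10=m, t+10=d, i+10=s, d+10=n.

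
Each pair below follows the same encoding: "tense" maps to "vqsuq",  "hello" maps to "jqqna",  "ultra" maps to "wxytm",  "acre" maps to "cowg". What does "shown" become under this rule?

The shifts repeat in a cycle of length 3: positions 0,1,… shift by +2, +12, +5, then the pattern repeats.
On shown: s+2=u, h+12=t, o+5=t, w+2=y, n+12=z.

uttyz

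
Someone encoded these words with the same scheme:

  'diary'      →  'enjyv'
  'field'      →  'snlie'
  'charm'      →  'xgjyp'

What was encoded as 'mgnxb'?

thick

d(3)→e(4) and i(8)→n(13) fit y≡7x+9 (mod 26); the inverse of 7 mod 26 is 15. Treating letters as 0–25, the rule is x ↦ 7x + 9 (mod 26).
Undoing it on mgnxb: m(12)→15·(12−9)≡19=t; g(6)→15·(6−9)≡7=h; n(13)→15·(13−9)≡8=i; x(23)→15·(23−9)≡2=c; b(1)→15·(1−9)≡10=k (all mod 26).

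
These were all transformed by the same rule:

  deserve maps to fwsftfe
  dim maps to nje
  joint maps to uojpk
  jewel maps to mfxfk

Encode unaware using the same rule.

The output letters match the input read backwards, each shifted +1: deserve reversed is evresed. The word is reversed, then every letter is shifted forward by 1.
Applying it to unaware: reverse → erawanu; then shift: e+1=f, r+1=s, a+1=b, w+1=x, a+1=b, n+1=o, u+1=v.

fsbxbov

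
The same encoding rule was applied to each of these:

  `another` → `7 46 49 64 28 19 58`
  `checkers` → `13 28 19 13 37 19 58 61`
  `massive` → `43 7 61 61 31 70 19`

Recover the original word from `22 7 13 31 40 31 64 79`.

a(#1)→7 and n(#14)→46: differences scale by 3, so n = 3·pos + 4. The formula is n = 3×(alphabet index, a=1) + 4.
Decoding 22 7 13 31 40 31 64 79: 22→(22−4)÷3=6=f, 7→(7−4)÷3=1=a, 13→(13−4)÷3=3=c, 31→(31−4)÷3=9=i, 40→(40−4)÷3=12=l, 31→(31−4)÷3=9=i, 64→(64−4)÷3=20=t, 79→(79−4)÷3=25=y.

facility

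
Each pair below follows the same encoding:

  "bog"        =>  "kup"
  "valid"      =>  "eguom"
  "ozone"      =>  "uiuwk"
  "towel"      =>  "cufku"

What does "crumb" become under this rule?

laavk

Vowels shift forward by 6 and consonants shift forward by 9.
Applying it to crumb: c(cons)+9=l, r(cons)+9=a, u(vowel)+6=a, m(cons)+9=v, b(cons)+9=k.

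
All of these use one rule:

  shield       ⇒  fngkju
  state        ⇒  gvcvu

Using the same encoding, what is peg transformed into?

igr

The output letters match the input read backwards, each shifted +2: shield reversed is dleihs. Read the word backwards and shift each letter +2.
Applying it to peg: reverse → gep; then shift: g+2=i, e+2=g, p+2=r.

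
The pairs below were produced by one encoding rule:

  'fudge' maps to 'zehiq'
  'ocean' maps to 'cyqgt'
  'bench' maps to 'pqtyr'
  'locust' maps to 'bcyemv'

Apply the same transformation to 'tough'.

f(5)→z(25) and u(20)→e(4) fit y≡9x+6 (mod 26); the inverse of 9 mod 26 is 3. This is an affine cipher: with a=0,…,z=25, each position x becomes (9x+6) mod 26.
Applying it to tough: t(19)→9·19+6≡21=v; o(14)→9·14+6≡2=c; u(20)→9·20+6≡4=e; g(6)→9·6+6≡8=i; h(7)→9·7+6≡17=r (all mod 26).

vceir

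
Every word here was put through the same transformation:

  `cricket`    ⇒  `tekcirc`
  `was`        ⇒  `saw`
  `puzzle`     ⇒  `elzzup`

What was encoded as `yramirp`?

primary

The word is simply reversed.
Reversing it on yramirp: then reverse → primary.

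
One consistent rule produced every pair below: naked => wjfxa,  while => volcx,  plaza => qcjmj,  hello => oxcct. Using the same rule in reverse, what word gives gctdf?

block

This is an affine cipher: with a=0,…,z=25, each position x becomes (23x+9) mod 26.
Decoding gctdf: g(6)→17·(6−9)≡1=b; c(2)→17·(2−9)≡11=l; t(19)→17·(19−9)≡14=o; d(3)→17·(3−9)≡2=c; f(5)→17·(5−9)≡10=k (all mod 26).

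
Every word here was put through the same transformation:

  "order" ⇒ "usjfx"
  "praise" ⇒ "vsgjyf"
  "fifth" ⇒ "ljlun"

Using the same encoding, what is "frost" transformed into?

lsutz

It's a Vigenère-style cipher with numeric key [6,1]: position i shifts by key[i mod 2].
For frost: f+6=l, r+1=s, o+6=u, s+1=t, t+6=z.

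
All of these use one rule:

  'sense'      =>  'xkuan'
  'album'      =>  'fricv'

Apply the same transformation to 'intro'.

ntazx

In sense: s→x is +5, e→k is +6, n→u is +7, s→a is +8 — the shift increases by 1 each position. Letter i (0-indexed) is shifted by i+5, so successive shifts are 5, 6, 7, ….
For intro: i+5=n, n+6=t, t+7=a, r+8=z, o+9=x.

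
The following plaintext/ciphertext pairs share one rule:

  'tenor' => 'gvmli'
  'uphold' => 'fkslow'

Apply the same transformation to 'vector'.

Each pair mirrors across the alphabet (t↔g, e↔v, n↔m): positions sum to 25. Letters are reflected about the middle of the alphabet (position → 25−position): Atbash.
On vector: v↔e, e↔v, c↔x, t↔g, o↔l, r↔i.

evxgli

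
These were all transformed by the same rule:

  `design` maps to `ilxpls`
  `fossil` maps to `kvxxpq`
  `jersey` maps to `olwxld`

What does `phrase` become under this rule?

umwhxl

The rule splits by letter class: vowels +7, consonants +5.
On phrase: p(cons)+5=u, h(cons)+5=m, r(cons)+5=w, a(vowel)+7=h, s(cons)+5=x, e(vowel)+7=l.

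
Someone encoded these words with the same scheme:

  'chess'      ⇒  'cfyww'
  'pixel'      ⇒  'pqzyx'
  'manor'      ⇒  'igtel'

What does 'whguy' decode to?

stage

c(2)→c(2) and h(7)→f(5) fit y≡11x+6 (mod 26); the inverse of 11 mod 26 is 19. This is an affine cipher: with a=0,…,z=25, each position x becomes (11x+6) mod 26.
Decoding whguy: w(22)→19·(22−6)≡18=s; h(7)→19·(7−6)≡19=t; g(6)→19·(6−6)≡0=a; u(20)→19·(20−6)≡6=g; y(24)→19·(24−6)≡4=e (all mod 26).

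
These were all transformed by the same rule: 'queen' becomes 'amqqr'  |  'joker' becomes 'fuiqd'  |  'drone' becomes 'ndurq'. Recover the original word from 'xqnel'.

pedal

q(16)→a(0) and u(20)→m(12) fit y≡3x+4 (mod 26); the inverse of 3 mod 26 is 9. Each letter's alphabet position (a=0..z=25) is mapped through 3·x+4 mod 26 — an affine cipher.
Decoding xqnel: x(23)→9·(23−4)≡15=p; q(16)→9·(16−4)≡4=e; n(13)→9·(13−4)≡3=d; e(4)→9·(4−4)≡0=a; l(11)→9·(11−4)≡11=l (all mod 26).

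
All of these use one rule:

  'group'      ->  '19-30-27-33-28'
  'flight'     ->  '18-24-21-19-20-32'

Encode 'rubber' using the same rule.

g is letter #7 and maps to 19: an offset of 12. Each letter is replaced by its alphabet position (a=1..z=26) + 12.
Applying it to rubber: r=18→30, u=21→33, b=2→14, b=2→14, e=5→17, r=18→30.

30-33-14-14-17-30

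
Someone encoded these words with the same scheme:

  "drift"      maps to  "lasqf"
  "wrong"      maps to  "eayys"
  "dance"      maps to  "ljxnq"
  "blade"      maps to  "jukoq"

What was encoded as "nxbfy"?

In drift: d→l is +8, r→a is +9, i→s is +10, f→q is +11 — the shift increases by 1 each position. Letter i (0-indexed) is shifted by i+8, so successive shifts are 8, 9, 10, ….
Reversing it on nxbfy: n−8=f, x−9=o, b−10=r, f−11=u, y−12=m.

forum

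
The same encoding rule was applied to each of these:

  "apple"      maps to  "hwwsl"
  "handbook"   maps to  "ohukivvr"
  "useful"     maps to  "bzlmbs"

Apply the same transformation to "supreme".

Compare letters: a→h is +7, p→w is +7, p→w is +7 — a constant shift. This is a Caesar cipher with shift 7.
Applying it to supreme: s+7=z, u+7=b, p+7=w, r+7=y, e+7=l, m+7=t, e+7=l.

zbwyltl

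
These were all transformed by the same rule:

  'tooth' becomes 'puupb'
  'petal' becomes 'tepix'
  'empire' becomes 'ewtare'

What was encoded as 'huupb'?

t(19)→p(15) and o(14)→u(20) fit y≡25x+8 (mod 26); the inverse of 25 mod 26 is 25. This is an affine cipher: with a=0,…,z=25, each position x becomes (25x+8) mod 26.
Decoding huupb: h(7)→25·(7−8)≡1=b; u(20)→25·(20−8)≡14=o; u(20)→25·(20−8)≡14=o; p(15)→25·(15−8)≡19=t; b(1)→25·(1−8)≡7=h (all mod 26).

booth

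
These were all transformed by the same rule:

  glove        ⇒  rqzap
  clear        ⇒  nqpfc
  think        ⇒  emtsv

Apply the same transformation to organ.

zwrfy

Shifts by position in glove: pos 0: g→r (+11), pos 1: l→q (+5), pos 2: o→z (+11), pos 3: v→a (+5) — repeating every 2. The shifts repeat in a cycle of length 2: positions 0,1,… shift by +11, +5, then the pattern repeats.
Applying it to organ: o+11=z, r+5=w, g+11=r, a+5=f, n+11=y.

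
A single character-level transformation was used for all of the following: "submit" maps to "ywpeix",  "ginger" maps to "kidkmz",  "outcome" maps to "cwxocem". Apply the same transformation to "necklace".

dmogfqom

s(18)→y(24) and u(20)→w(22) fit y≡25x+16 (mod 26); the inverse of 25 mod 26 is 25. Treating letters as 0–25, the rule is x ↦ 25x + 16 (mod 26).
For necklace: n(13)→25·13+16≡3=d; e(4)→25·4+16≡12=m; c(2)→25·2+16≡14=o; k(10)→25·10+16≡6=g; l(11)→25·11+16≡5=f; a(0)→25·0+16≡16=q; c(2)→25·2+16≡14=o; e(4)→25·4+16≡12=m (all mod 26).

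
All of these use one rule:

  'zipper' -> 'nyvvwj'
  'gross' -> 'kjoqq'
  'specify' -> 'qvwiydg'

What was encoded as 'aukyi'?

magic

z(25)→n(13) and i(8)→y(24) fit y≡7x+20 (mod 26); the inverse of 7 mod 26 is 15. Treating letters as 0–25, the rule is x ↦ 7x + 20 (mod 26).
Reversing it on aukyi: a(0)→15·(0−20)≡12=m; u(20)→15·(20−20)≡0=a; k(10)→15·(10−20)≡6=g; y(24)→15·(24−20)≡8=i; i(8)→15·(8−20)≡2=c (all mod 26).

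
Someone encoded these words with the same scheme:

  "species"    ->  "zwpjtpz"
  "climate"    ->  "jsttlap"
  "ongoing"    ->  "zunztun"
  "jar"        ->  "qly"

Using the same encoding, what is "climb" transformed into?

The shift depends on letter class: consonant s→z is +7, but vowel e→p is +11. Two shifts are in play — +11 for a/e/i/o/u, +7 for every other letter.
Applying it to climb: c(cons)+7=j, l(cons)+7=s, i(vowel)+11=t, m(cons)+7=t, b(cons)+7=i.

jstti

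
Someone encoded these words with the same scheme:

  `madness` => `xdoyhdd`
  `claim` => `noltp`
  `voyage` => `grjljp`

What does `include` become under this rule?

Shifts by position in madness: pos 0: m→x (+11), pos 1: a→d (+3), pos 2: d→o (+11), pos 3: n→y (+11), pos 4: e→h (+3), pos 5: s→d (+11) — repeating every 3. A repeating key of period 3 is used — shifts +11, +3, +11 over and over.
Applying it to include: i+11=t, n+3=q, c+11=n, l+11=w, u+3=x, d+11=o, e+11=p.

tqnwxop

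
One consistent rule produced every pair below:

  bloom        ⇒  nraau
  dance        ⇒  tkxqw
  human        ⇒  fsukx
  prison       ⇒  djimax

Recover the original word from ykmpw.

waste

Treating letters as 0–25, the rule is x ↦ 3x + 10 (mod 26).
Undoing it on ykmpw: y(24)→9·(24−10)≡22=w; k(10)→9·(10−10)≡0=a; m(12)→9·(12−10)≡18=s; p(15)→9·(15−10)≡19=t; w(22)→9·(22−10)≡4=e (all mod 26).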